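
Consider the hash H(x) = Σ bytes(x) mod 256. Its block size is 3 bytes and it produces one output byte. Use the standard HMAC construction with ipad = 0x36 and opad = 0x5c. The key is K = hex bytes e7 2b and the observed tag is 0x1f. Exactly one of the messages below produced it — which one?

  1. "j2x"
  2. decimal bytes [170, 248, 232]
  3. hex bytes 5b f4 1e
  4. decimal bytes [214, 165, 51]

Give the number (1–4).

3

Key hex bytes e7 2b is 2 bytes ≤ B = 3; zero-pad to 3 bytes: K' = e7 2b 00.
K' ⊕ ipad = d1 1d 36; K' ⊕ opad = bb 77 5c.
m1: inner = H(d1 1d 36 6a 32 78) = 38; tag = H(bb 77 5c 38) = c6
m2: inner = H(d1 1d 36 aa f8 e8) = ae; tag = H(bb 77 5c ae) = 3c
m3: inner = H(d1 1d 36 5b f4 1e) = 91; tag = H(bb 77 5c 91) = 1f ← matches
m4: inner = H(d1 1d 36 d6 a5 33) = d2; tag = H(bb 77 5c d2) = 60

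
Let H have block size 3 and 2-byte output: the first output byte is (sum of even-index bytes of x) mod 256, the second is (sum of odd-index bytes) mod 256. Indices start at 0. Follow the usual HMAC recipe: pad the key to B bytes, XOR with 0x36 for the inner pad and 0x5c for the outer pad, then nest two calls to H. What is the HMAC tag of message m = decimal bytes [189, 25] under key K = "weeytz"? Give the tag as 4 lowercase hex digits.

Key "weeytz" = 77 65 65 79 74 7a is 6 bytes > B = 3, so hash it first: H(key) = 50 58, then zero-pad to 3 bytes: K' = 50 58 00.
K' ⊕ ipad = 66 6e 36.  K' ⊕ opad = 0c 04 5c.
Inner input = (K'⊕ipad) ∥ m = 66 6e 36 ∥ bd 19.
Inner hash: even-index sum = 181 mod 256 = 181; odd-index sum = 299 mod 256 = 43 → b5 2b.
Outer input = (K'⊕opad) ∥ inner = 0c 04 5c ∥ b5 2b.
Outer hash (tag): even-index sum = 147 mod 256 = 147; odd-index sum = 185 mod 256 = 185 → 93 b9.

93b9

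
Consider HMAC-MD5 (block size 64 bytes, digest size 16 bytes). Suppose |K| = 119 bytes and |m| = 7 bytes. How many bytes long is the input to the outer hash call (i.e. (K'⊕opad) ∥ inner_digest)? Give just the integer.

Key is 119 > 64 bytes, so it is hashed to 16 bytes then zero-padded to 64: |K'| = 64.
Outer input = (K'⊕opad) ∥ H(inner) → 64 + 16 = 80 bytes.

80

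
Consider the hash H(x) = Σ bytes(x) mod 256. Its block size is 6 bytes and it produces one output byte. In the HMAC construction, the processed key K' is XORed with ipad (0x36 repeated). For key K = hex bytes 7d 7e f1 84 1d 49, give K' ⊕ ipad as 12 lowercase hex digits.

Key hex bytes 7d 7e f1 84 1d 49 is exactly B = 6 bytes: K' = 7d 7e f1 84 1d 49.
XOR each byte with 0x36: 7d⊕36=4b, 7e⊕36=48, f1⊕36=c7, 84⊕36=b2, 1d⊕36=2b, 49⊕36=7f.

4b48c7b22b7f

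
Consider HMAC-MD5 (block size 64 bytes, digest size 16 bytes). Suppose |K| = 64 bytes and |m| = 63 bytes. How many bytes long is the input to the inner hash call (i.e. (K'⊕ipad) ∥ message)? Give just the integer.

127

Key is 64 ≤ 64 bytes, zero-padded: |K'| = 64.
Inner input = (K'⊕ipad) ∥ m → 64 + 63 = 127 bytes.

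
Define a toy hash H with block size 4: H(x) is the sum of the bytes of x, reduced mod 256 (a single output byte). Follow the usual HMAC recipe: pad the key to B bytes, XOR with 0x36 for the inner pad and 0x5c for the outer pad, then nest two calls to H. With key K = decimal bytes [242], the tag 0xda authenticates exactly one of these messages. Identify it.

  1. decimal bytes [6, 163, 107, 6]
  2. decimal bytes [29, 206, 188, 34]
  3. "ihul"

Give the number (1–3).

3

Key decimal bytes [242] = f2 is 1 byte ≤ B = 4; zero-pad to 4 bytes: K' = f2 00 00 00.
K' ⊕ ipad = c4 36 36 36; K' ⊕ opad = ae 5c 5c 5c.
m1: inner = H(c4 36 36 36 06 a3 6b 06) = 80; tag = H(ae 5c 5c 5c 80) = 42
m2: inner = H(c4 36 36 36 1d ce bc 22) = 2f; tag = H(ae 5c 5c 5c 2f) = f1
m3: inner = H(c4 36 36 36 69 68 75 6c) = 18; tag = H(ae 5c 5c 5c 18) = da ← matches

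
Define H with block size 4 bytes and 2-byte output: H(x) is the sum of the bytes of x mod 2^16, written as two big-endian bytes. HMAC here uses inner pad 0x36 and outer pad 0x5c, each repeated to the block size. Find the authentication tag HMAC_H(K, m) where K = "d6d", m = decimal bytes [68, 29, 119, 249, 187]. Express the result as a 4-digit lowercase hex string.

019f

Key "d6d" = 64 36 64 is 3 bytes ≤ B = 4; zero-pad to 4 bytes: K' = 64 36 64 00.
K' ⊕ ipad = 52 00 52 36.  K' ⊕ opad = 38 6a 38 5c.
Inner input = (K'⊕ipad) ∥ m = 52 00 52 36 ∥ 44 1d 77 f9 bb.
Inner hash: sum = 82+0+82+54+68+29+119+249+187 = 870 → 03 66.
Outer input = (K'⊕opad) ∥ inner = 38 6a 38 5c ∥ 03 66.
Outer hash (tag): sum = 56+106+56+92+3+102 = 415 → 01 9f.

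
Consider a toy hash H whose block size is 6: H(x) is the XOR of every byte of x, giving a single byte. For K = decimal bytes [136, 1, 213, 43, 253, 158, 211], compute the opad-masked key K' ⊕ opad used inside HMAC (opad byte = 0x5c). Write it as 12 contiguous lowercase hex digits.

Key decimal bytes [136, 1, 213, 43, 253, 158, 211] = 88 01 d5 2b fd 9e d3 is 7 bytes > B = 6, so hash it first: H(key) = c7, then zero-pad to 6 bytes: K' = c7 00 00 00 00 00.
XOR each byte with 0x5c: c7⊕5c=9b, 00⊕5c=5c, 00⊕5c=5c, 00⊕5c=5c, 00⊕5c=5c, 00⊕5c=5c.

9b5c5c5c5c5c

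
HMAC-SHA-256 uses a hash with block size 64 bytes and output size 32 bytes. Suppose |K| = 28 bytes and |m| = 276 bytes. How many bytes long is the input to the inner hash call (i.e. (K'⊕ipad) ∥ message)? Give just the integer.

340

Key is 28 ≤ 64 bytes, zero-padded: |K'| = 64.
Inner input = (K'⊕ipad) ∥ m → 64 + 276 = 340 bytes.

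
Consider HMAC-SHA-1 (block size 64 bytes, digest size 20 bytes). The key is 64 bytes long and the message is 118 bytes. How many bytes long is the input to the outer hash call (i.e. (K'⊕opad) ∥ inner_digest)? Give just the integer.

84

Key is 64 ≤ 64 bytes, zero-padded: |K'| = 64.
Outer input = (K'⊕opad) ∥ H(inner) → 64 + 20 = 84 bytes.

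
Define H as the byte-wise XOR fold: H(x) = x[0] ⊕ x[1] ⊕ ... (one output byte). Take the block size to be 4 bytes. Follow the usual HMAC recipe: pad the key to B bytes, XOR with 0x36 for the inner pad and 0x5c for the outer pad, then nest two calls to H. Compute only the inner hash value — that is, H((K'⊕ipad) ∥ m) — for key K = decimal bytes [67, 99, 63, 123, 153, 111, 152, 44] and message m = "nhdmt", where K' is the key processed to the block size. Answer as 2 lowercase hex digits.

5d

Key decimal bytes [67, 99, 63, 123, 153, 111, 152, 44] = 43 63 3f 7b 99 6f 98 2c is 8 bytes > B = 4, so hash it first: H(key) = 26, then zero-pad to 4 bytes: K' = 26 00 00 00.
K' ⊕ ipad = 10 36 36 36.
Inner input = 10 36 36 36 ∥ 6e 68 64 6d 74.
Inner hash: XOR 10⊕36⊕36⊕36⊕6e⊕68⊕64⊕6d⊕74 = 5d.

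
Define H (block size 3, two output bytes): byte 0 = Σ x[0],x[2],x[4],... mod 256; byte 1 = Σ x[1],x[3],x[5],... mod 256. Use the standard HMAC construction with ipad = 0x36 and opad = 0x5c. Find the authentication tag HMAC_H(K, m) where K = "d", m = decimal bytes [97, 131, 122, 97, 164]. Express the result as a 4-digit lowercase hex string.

Key "d" = 64 is 1 byte ≤ B = 3; zero-pad to 3 bytes: K' = 64 00 00.
K' ⊕ ipad = 52 36 36.  K' ⊕ opad = 38 5c 5c.
Inner input = (K'⊕ipad) ∥ m = 52 36 36 ∥ 61 83 7a 61 a4.
Inner hash: even-index sum = 364 mod 256 = 108; odd-index sum = 437 mod 256 = 181 → 6c b5.
Outer input = (K'⊕opad) ∥ inner = 38 5c 5c ∥ 6c b5.
Outer hash (tag): even-index sum = 329 mod 256 = 73; odd-index sum = 200 mod 256 = 200 → 49 c8.

49c8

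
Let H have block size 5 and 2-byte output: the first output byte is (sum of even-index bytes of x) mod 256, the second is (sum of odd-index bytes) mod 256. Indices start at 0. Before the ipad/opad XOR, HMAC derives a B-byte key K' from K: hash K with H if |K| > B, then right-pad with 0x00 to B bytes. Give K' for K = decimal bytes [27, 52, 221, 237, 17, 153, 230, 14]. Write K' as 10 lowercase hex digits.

|K| = 8 > B = 5, so first hash the key.
H(K): even-index sum = 495 mod 256 = 239; odd-index sum = 456 mod 256 = 200 → ef c8.
Zero-pad H(K) = ef c8 to 5 bytes: K' = ef c8 00 00 00.

efc8000000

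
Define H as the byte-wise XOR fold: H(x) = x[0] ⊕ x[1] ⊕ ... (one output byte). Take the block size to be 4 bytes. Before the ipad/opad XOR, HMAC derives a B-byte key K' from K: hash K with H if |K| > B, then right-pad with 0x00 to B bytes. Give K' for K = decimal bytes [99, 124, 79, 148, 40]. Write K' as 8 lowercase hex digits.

ec000000

|K| = 5 > B = 4, so first hash the key.
H(K): XOR 63⊕7c⊕4f⊕94⊕28 = ec.
Zero-pad H(K) = ec to 4 bytes: K' = ec 00 00 00.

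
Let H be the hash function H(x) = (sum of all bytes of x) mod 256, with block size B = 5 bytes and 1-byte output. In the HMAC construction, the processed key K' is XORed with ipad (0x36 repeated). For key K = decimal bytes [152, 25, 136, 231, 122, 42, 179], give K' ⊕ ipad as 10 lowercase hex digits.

4136363636

Key decimal bytes [152, 25, 136, 231, 122, 42, 179] = 98 19 88 e7 7a 2a b3 is 7 bytes > B = 5, so hash it first: H(key) = 77, then zero-pad to 5 bytes: K' = 77 00 00 00 00.
XOR each byte with 0x36: 77⊕36=41, 00⊕36=36, 00⊕36=36, 00⊕36=36, 00⊕36=36.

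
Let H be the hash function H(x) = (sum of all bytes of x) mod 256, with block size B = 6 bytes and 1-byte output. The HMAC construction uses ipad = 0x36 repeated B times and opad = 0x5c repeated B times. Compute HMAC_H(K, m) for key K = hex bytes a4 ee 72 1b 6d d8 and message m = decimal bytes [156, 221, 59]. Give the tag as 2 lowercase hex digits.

Key hex bytes a4 ee 72 1b 6d d8 is exactly B = 6 bytes: K' = a4 ee 72 1b 6d d8.
K' ⊕ ipad = 92 d8 44 2d 5b ee.  K' ⊕ opad = f8 b2 2e 47 31 84.
Inner input = (K'⊕ipad) ∥ m = 92 d8 44 2d 5b ee ∥ 9c dd 3b.
Inner hash: sum = 146+216+68+45+91+238+156+221+59 = 1240; mod 256 = 216 → d8.
Outer input = (K'⊕opad) ∥ inner = f8 b2 2e 47 31 84 ∥ d8.
Outer hash (tag): sum = 248+178+46+71+49+132+216 = 940; mod 256 = 172 → ac.

ac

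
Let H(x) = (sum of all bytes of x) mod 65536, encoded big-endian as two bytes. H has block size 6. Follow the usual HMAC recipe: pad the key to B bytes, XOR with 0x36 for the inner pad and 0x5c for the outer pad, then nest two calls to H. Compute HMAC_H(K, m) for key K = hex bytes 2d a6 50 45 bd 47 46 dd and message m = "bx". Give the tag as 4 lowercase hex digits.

Key hex bytes 2d a6 50 45 bd 47 46 dd is 8 bytes > B = 6, so hash it first: H(key) = 03 8f, then zero-pad to 6 bytes: K' = 03 8f 00 00 00 00.
K' ⊕ ipad = 35 b9 36 36 36 36.  K' ⊕ opad = 5f d3 5c 5c 5c 5c.
Inner input = (K'⊕ipad) ∥ m = 35 b9 36 36 36 36 ∥ 62 78.
Inner hash: sum = 53+185+54+54+54+54+98+120 = 672 → 02 a0.
Outer input = (K'⊕opad) ∥ inner = 5f d3 5c 5c 5c 5c ∥ 02 a0.
Outer hash (tag): sum = 95+211+92+92+92+92+2+160 = 836 → 03 44.

0344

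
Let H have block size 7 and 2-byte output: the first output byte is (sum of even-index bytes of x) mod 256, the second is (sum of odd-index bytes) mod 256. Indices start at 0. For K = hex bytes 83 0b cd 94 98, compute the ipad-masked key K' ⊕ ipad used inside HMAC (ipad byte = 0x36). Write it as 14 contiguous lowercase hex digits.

Key hex bytes 83 0b cd 94 98 is 5 bytes ≤ B = 7; zero-pad to 7 bytes: K' = 83 0b cd 94 98 00 00.
XOR each byte with 0x36: 83⊕36=b5, 0b⊕36=3d, cd⊕36=fb, 94⊕36=a2, 98⊕36=ae, 00⊕36=36, 00⊕36=36.

b53dfba2ae3636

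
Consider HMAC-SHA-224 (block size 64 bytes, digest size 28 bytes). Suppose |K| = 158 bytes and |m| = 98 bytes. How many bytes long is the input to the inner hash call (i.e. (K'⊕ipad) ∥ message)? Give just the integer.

Key is 158 > 64 bytes, so it is hashed to 28 bytes then zero-padded to 64: |K'| = 64.
Inner input = (K'⊕ipad) ∥ m → 64 + 98 = 162 bytes.

162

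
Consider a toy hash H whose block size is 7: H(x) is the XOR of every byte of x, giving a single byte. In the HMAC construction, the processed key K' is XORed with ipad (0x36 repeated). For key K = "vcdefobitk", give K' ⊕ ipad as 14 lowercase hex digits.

3f363636363636

Key "vcdefobitk" = 76 63 64 65 66 6f 62 69 74 6b is 10 bytes > B = 7, so hash it first: H(key) = 09, then zero-pad to 7 bytes: K' = 09 00 00 00 00 00 00.
XOR each byte with 0x36: 09⊕36=3f, 00⊕36=36, 00⊕36=36, 00⊕36=36, 00⊕36=36, 00⊕36=36, 00⊕36=36.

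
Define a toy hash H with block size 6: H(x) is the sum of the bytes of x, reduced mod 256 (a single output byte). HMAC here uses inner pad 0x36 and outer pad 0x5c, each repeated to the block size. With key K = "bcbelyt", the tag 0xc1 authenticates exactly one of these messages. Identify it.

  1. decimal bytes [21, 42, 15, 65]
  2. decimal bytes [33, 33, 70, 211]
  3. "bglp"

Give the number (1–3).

2

Key "bcbelyt" = 62 63 62 65 6c 79 74 is 7 bytes > B = 6, so hash it first: H(key) = e5, then zero-pad to 6 bytes: K' = e5 00 00 00 00 00.
K' ⊕ ipad = d3 36 36 36 36 36; K' ⊕ opad = b9 5c 5c 5c 5c 5c.
m1: inner = H(d3 36 36 36 36 36 15 2a 0f 41) = 70; tag = H(b9 5c 5c 5c 5c 5c 70) = f5
m2: inner = H(d3 36 36 36 36 36 21 21 46 d3) = 3c; tag = H(b9 5c 5c 5c 5c 5c 3c) = c1 ← matches
m3: inner = H(d3 36 36 36 36 36 62 67 6c 70) = 86; tag = H(b9 5c 5c 5c 5c 5c 86) = 0b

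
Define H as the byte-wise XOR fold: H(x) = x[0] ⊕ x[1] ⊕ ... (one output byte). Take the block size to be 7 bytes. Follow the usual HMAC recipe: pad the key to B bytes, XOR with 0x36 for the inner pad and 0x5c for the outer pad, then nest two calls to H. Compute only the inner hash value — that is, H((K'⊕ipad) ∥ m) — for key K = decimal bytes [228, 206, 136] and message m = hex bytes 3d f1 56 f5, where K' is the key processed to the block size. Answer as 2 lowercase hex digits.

fb

Key decimal bytes [228, 206, 136] = e4 ce 88 is 3 bytes ≤ B = 7; zero-pad to 7 bytes: K' = e4 ce 88 00 00 00 00.
K' ⊕ ipad = d2 f8 be 36 36 36 36.
Inner input = d2 f8 be 36 36 36 36 ∥ 3d f1 56 f5.
Inner hash: XOR d2⊕f8⊕be⊕36⊕36⊕36⊕36⊕3d⊕f1⊕56⊕f5 = fb.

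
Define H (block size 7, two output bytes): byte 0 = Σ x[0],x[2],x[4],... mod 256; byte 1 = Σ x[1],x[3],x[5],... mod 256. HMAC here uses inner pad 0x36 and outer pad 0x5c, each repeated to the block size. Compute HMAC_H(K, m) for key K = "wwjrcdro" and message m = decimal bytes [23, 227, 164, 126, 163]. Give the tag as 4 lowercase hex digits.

Key "wwjrcdro" = 77 77 6a 72 63 64 72 6f is 8 bytes > B = 7, so hash it first: H(key) = b6 bc, then zero-pad to 7 bytes: K' = b6 bc 00 00 00 00 00.
K' ⊕ ipad = 80 8a 36 36 36 36 36.  K' ⊕ opad = ea e0 5c 5c 5c 5c 5c.
Inner input = (K'⊕ipad) ∥ m = 80 8a 36 36 36 36 36 ∥ 17 e3 a4 7e a3.
Inner hash: even-index sum = 643 mod 256 = 131; odd-index sum = 596 mod 256 = 84 → 83 54.
Outer input = (K'⊕opad) ∥ inner = ea e0 5c 5c 5c 5c 5c ∥ 83 54.
Outer hash (tag): even-index sum = 594 mod 256 = 82; odd-index sum = 539 mod 256 = 27 → 52 1b.

521b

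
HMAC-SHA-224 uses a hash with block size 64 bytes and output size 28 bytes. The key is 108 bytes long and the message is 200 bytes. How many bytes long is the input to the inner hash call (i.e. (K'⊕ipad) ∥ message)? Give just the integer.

264

Key is 108 > 64 bytes, so it is hashed to 28 bytes then zero-padded to 64: |K'| = 64.
Inner input = (K'⊕ipad) ∥ m → 64 + 200 = 264 bytes.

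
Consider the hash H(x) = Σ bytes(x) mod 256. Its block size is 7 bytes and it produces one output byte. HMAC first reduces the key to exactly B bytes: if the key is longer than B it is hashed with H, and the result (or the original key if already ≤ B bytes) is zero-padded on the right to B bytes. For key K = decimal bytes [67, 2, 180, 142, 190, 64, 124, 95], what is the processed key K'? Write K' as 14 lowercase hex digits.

60000000000000

|K| = 8 > B = 7, so first hash the key.
H(K): sum = 67+2+180+142+190+64+124+95 = 864; mod 256 = 96 → 60.
Zero-pad H(K) = 60 to 7 bytes: K' = 60 00 00 00 00 00 00.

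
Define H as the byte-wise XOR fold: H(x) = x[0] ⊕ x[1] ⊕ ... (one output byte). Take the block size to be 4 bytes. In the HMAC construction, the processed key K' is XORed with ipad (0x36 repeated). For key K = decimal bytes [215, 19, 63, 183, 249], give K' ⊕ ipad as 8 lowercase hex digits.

Key decimal bytes [215, 19, 63, 183, 249] = d7 13 3f b7 f9 is 5 bytes > B = 4, so hash it first: H(key) = b5, then zero-pad to 4 bytes: K' = b5 00 00 00.
XOR each byte with 0x36: b5⊕36=83, 00⊕36=36, 00⊕36=36, 00⊕36=36.

83363636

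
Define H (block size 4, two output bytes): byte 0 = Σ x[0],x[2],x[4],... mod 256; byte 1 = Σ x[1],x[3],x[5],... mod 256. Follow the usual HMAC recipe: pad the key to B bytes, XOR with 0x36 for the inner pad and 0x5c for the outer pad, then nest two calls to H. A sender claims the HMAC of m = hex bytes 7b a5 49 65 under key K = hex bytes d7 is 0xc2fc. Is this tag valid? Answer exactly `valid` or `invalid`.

Key hex bytes d7 is 1 byte ≤ B = 4; zero-pad to 4 bytes: K' = d7 00 00 00.
K' ⊕ ipad = e1 36 36 36; K' ⊕ opad = 8b 5c 5c 5c.
Inner hash: even-index sum = 475 mod 256 = 219; odd-index sum = 374 mod 256 = 118 → db 76.
Outer hash (recomputed tag): even-index sum = 450 mod 256 = 194; odd-index sum = 302 mod 256 = 46 → c2 2e.
Recomputed tag = c22e; claimed = c2fc → mismatch.

invalid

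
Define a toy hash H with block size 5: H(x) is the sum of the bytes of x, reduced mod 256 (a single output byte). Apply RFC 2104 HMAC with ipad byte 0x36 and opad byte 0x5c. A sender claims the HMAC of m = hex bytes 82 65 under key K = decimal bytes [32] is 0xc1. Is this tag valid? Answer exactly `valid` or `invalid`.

Key decimal bytes [32] = 20 is 1 byte ≤ B = 5; zero-pad to 5 bytes: K' = 20 00 00 00 00.
K' ⊕ ipad = 16 36 36 36 36; K' ⊕ opad = 7c 5c 5c 5c 5c.
Inner hash: sum = 22+54+54+54+54+130+101 = 469; mod 256 = 213 → d5.
Outer hash (recomputed tag): sum = 124+92+92+92+92+213 = 705; mod 256 = 193 → c1.
Recomputed tag = c1; claimed = c1 → match.

valid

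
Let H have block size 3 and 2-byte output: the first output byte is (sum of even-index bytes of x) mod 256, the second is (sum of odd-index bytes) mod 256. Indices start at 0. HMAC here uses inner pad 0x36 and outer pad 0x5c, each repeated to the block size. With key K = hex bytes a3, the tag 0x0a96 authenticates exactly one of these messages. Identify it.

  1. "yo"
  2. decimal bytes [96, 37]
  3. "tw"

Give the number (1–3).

1

Key hex bytes a3 is 1 byte ≤ B = 3; zero-pad to 3 bytes: K' = a3 00 00.
K' ⊕ ipad = 95 36 36; K' ⊕ opad = ff 5c 5c.
m1: inner = H(95 36 36 79 6f) = 3a af; tag = H(ff 5c 5c 3a af) = 0a96 ← matches
m2: inner = H(95 36 36 60 25) = f0 96; tag = H(ff 5c 5c f0 96) = f14c
m3: inner = H(95 36 36 74 77) = 42 aa; tag = H(ff 5c 5c 42 aa) = 059e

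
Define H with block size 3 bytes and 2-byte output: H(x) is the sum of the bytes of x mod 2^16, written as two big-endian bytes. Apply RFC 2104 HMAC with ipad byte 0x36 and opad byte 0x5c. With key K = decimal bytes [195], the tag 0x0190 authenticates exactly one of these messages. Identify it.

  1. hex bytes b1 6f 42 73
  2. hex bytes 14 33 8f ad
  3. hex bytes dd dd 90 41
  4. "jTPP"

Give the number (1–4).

1

Key decimal bytes [195] = c3 is 1 byte ≤ B = 3; zero-pad to 3 bytes: K' = c3 00 00.
K' ⊕ ipad = f5 36 36; K' ⊕ opad = 9f 5c 5c.
m1: inner = H(f5 36 36 b1 6f 42 73) = 03 36; tag = H(9f 5c 5c 03 36) = 0190 ← matches
m2: inner = H(f5 36 36 14 33 8f ad) = 02 e4; tag = H(9f 5c 5c 02 e4) = 023d
m3: inner = H(f5 36 36 dd dd 90 41) = 03 ec; tag = H(9f 5c 5c 03 ec) = 0246
m4: inner = H(f5 36 36 6a 54 50 50) = 02 bf; tag = H(9f 5c 5c 02 bf) = 0218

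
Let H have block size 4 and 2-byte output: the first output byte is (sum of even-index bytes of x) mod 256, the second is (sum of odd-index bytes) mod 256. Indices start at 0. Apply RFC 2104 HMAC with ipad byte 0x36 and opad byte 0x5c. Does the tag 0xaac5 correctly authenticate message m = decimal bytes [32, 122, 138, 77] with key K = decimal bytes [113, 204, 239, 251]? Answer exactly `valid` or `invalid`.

valid

Key decimal bytes [113, 204, 239, 251] = 71 cc ef fb is exactly B = 4 bytes: K' = 71 cc ef fb.
K' ⊕ ipad = 47 fa d9 cd; K' ⊕ opad = 2d 90 b3 a7.
Inner hash: even-index sum = 458 mod 256 = 202; odd-index sum = 654 mod 256 = 142 → ca 8e.
Outer hash (recomputed tag): even-index sum = 426 mod 256 = 170; odd-index sum = 453 mod 256 = 197 → aa c5.
Recomputed tag = aac5; claimed = aac5 → match.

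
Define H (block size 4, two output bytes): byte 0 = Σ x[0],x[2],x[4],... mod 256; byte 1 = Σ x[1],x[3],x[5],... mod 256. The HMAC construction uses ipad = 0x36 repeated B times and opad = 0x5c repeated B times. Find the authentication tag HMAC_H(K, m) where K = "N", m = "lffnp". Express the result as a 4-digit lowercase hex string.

5ef8

Key "N" = 4e is 1 byte ≤ B = 4; zero-pad to 4 bytes: K' = 4e 00 00 00.
K' ⊕ ipad = 78 36 36 36.  K' ⊕ opad = 12 5c 5c 5c.
Inner input = (K'⊕ipad) ∥ m = 78 36 36 36 ∥ 6c 66 66 6e 70.
Inner hash: even-index sum = 496 mod 256 = 240; odd-index sum = 320 mod 256 = 64 → f0 40.
Outer input = (K'⊕opad) ∥ inner = 12 5c 5c 5c ∥ f0 40.
Outer hash (tag): even-index sum = 350 mod 256 = 94; odd-index sum = 248 mod 256 = 248 → 5e f8.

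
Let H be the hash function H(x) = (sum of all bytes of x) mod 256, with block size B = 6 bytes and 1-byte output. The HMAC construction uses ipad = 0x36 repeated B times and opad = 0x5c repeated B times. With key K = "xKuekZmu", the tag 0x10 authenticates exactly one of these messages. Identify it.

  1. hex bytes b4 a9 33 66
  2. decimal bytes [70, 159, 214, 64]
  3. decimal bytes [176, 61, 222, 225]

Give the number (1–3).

3

Key "xKuekZmu" = 78 4b 75 65 6b 5a 6d 75 is 8 bytes > B = 6, so hash it first: H(key) = 44, then zero-pad to 6 bytes: K' = 44 00 00 00 00 00.
K' ⊕ ipad = 72 36 36 36 36 36; K' ⊕ opad = 18 5c 5c 5c 5c 5c.
m1: inner = H(72 36 36 36 36 36 b4 a9 33 66) = 76; tag = H(18 5c 5c 5c 5c 5c 76) = 5a
m2: inner = H(72 36 36 36 36 36 46 9f d6 40) = 7b; tag = H(18 5c 5c 5c 5c 5c 7b) = 5f
m3: inner = H(72 36 36 36 36 36 b0 3d de e1) = 2c; tag = H(18 5c 5c 5c 5c 5c 2c) = 10 ← matches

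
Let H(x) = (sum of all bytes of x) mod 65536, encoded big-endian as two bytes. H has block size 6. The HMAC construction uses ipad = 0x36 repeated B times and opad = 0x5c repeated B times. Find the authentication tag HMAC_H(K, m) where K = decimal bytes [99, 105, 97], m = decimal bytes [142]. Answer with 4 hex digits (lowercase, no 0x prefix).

Key decimal bytes [99, 105, 97] = 63 69 61 is 3 bytes ≤ B = 6; zero-pad to 6 bytes: K' = 63 69 61 00 00 00.
K' ⊕ ipad = 55 5f 57 36 36 36.  K' ⊕ opad = 3f 35 3d 5c 5c 5c.
Inner input = (K'⊕ipad) ∥ m = 55 5f 57 36 36 36 ∥ 8e.
Inner hash: sum = 85+95+87+54+54+54+142 = 571 → 02 3b.
Outer input = (K'⊕opad) ∥ inner = 3f 35 3d 5c 5c 5c ∥ 02 3b.
Outer hash (tag): sum = 63+53+61+92+92+92+2+59 = 514 → 02 02.

0202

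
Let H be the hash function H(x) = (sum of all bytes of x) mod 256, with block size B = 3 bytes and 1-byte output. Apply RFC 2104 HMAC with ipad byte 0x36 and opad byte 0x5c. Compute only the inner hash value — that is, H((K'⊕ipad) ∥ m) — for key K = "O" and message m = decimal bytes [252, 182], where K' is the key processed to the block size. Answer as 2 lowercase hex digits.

97

Key "O" = 4f is 1 byte ≤ B = 3; zero-pad to 3 bytes: K' = 4f 00 00.
K' ⊕ ipad = 79 36 36.
Inner input = 79 36 36 ∥ fc b6.
Inner hash: sum = 121+54+54+252+182 = 663; mod 256 = 151 → 97.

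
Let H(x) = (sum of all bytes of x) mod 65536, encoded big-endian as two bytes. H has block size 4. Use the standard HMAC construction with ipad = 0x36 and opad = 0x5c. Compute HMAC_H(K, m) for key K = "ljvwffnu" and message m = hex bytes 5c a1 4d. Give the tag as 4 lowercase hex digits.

Key "ljvwffnu" = 6c 6a 76 77 66 66 6e 75 is 8 bytes > B = 4, so hash it first: H(key) = 03 72, then zero-pad to 4 bytes: K' = 03 72 00 00.
K' ⊕ ipad = 35 44 36 36.  K' ⊕ opad = 5f 2e 5c 5c.
Inner input = (K'⊕ipad) ∥ m = 35 44 36 36 ∥ 5c a1 4d.
Inner hash: sum = 53+68+54+54+92+161+77 = 559 → 02 2f.
Outer input = (K'⊕opad) ∥ inner = 5f 2e 5c 5c ∥ 02 2f.
Outer hash (tag): sum = 95+46+92+92+2+47 = 374 → 01 76.

0176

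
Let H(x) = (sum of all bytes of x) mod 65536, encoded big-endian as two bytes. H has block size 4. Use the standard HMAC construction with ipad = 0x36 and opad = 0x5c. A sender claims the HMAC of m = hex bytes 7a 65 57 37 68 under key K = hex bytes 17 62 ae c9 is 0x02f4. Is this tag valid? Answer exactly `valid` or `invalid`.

valid

Key hex bytes 17 62 ae c9 is exactly B = 4 bytes: K' = 17 62 ae c9.
K' ⊕ ipad = 21 54 98 ff; K' ⊕ opad = 4b 3e f2 95.
Inner hash: sum = 33+84+152+255+122+101+87+55+104 = 993 → 03 e1.
Outer hash (recomputed tag): sum = 75+62+242+149+3+225 = 756 → 02 f4.
Recomputed tag = 02f4; claimed = 02f4 → match.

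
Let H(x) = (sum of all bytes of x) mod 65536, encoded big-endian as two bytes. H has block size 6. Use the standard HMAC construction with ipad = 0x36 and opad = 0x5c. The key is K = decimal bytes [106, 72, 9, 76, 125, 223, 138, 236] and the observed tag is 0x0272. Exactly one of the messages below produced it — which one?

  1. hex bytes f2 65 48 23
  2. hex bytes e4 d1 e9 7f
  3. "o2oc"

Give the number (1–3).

2

Key decimal bytes [106, 72, 9, 76, 125, 223, 138, 236] = 6a 48 09 4c 7d df 8a ec is 8 bytes > B = 6, so hash it first: H(key) = 03 d9, then zero-pad to 6 bytes: K' = 03 d9 00 00 00 00.
K' ⊕ ipad = 35 ef 36 36 36 36; K' ⊕ opad = 5f 85 5c 5c 5c 5c.
m1: inner = H(35 ef 36 36 36 36 f2 65 48 23) = 03 be; tag = H(5f 85 5c 5c 5c 5c 03 be) = 0315
m2: inner = H(35 ef 36 36 36 36 e4 d1 e9 7f) = 05 19; tag = H(5f 85 5c 5c 5c 5c 05 19) = 0272 ← matches
m3: inner = H(35 ef 36 36 36 36 6f 32 6f 63) = 03 6f; tag = H(5f 85 5c 5c 5c 5c 03 6f) = 02c6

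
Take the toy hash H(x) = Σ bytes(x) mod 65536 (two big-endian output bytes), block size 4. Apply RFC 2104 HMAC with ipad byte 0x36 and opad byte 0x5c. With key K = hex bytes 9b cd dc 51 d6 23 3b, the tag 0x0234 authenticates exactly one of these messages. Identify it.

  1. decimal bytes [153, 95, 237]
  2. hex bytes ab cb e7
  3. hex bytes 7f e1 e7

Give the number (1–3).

1

Key hex bytes 9b cd dc 51 d6 23 3b is 7 bytes > B = 4, so hash it first: H(key) = 03 c9, then zero-pad to 4 bytes: K' = 03 c9 00 00.
K' ⊕ ipad = 35 ff 36 36; K' ⊕ opad = 5f 95 5c 5c.
m1: inner = H(35 ff 36 36 99 5f ed) = 03 85; tag = H(5f 95 5c 5c 03 85) = 0234 ← matches
m2: inner = H(35 ff 36 36 ab cb e7) = 03 fd; tag = H(5f 95 5c 5c 03 fd) = 02ac
m3: inner = H(35 ff 36 36 7f e1 e7) = 03 e7; tag = H(5f 95 5c 5c 03 e7) = 0296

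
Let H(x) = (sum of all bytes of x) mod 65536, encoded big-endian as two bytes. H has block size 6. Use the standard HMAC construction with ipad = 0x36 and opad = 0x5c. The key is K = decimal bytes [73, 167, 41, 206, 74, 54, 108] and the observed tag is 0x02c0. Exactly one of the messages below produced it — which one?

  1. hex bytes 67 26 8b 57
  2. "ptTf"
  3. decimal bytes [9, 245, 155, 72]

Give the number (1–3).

1

Key decimal bytes [73, 167, 41, 206, 74, 54, 108] = 49 a7 29 ce 4a 36 6c is 7 bytes > B = 6, so hash it first: H(key) = 02 d3, then zero-pad to 6 bytes: K' = 02 d3 00 00 00 00.
K' ⊕ ipad = 34 e5 36 36 36 36; K' ⊕ opad = 5e 8f 5c 5c 5c 5c.
m1: inner = H(34 e5 36 36 36 36 67 26 8b 57) = 03 60; tag = H(5e 8f 5c 5c 5c 5c 03 60) = 02c0 ← matches
m2: inner = H(34 e5 36 36 36 36 70 74 54 66) = 03 8f; tag = H(5e 8f 5c 5c 5c 5c 03 8f) = 02ef
m3: inner = H(34 e5 36 36 36 36 09 f5 9b 48) = 03 d2; tag = H(5e 8f 5c 5c 5c 5c 03 d2) = 0332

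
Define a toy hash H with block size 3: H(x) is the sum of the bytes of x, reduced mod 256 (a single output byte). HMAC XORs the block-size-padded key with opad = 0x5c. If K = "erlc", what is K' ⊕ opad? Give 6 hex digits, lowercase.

Key "erlc" = 65 72 6c 63 is 4 bytes > B = 3, so hash it first: H(key) = a6, then zero-pad to 3 bytes: K' = a6 00 00.
XOR each byte with 0x5c: a6⊕5c=fa, 00⊕5c=5c, 00⊕5c=5c.

fa5c5c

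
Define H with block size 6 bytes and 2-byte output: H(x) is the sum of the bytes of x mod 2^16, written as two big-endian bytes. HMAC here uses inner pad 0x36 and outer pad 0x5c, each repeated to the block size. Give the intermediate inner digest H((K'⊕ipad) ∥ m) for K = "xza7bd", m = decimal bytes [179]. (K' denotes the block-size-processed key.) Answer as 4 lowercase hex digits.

024b

Key "xza7bd" = 78 7a 61 37 62 64 is exactly B = 6 bytes: K' = 78 7a 61 37 62 64.
K' ⊕ ipad = 4e 4c 57 01 54 52.
Inner input = 4e 4c 57 01 54 52 ∥ b3.
Inner hash: sum = 78+76+87+1+84+82+179 = 587 → 02 4b.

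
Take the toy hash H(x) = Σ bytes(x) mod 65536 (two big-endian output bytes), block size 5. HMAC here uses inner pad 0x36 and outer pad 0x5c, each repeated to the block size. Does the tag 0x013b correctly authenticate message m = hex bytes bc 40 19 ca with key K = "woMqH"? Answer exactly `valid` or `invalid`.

invalid

Key "woMqH" = 77 6f 4d 71 48 is exactly B = 5 bytes: K' = 77 6f 4d 71 48.
K' ⊕ ipad = 41 59 7b 47 7e; K' ⊕ opad = 2b 33 11 2d 14.
Inner hash: sum = 65+89+123+71+126+188+64+25+202 = 953 → 03 b9.
Outer hash (recomputed tag): sum = 43+51+17+45+20+3+185 = 364 → 01 6c.
Recomputed tag = 016c; claimed = 013b → mismatch.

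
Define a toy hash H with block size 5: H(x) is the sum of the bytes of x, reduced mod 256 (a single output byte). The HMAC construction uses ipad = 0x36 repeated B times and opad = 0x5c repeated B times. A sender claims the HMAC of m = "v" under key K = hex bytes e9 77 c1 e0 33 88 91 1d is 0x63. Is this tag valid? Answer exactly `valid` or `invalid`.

Key hex bytes e9 77 c1 e0 33 88 91 1d is 8 bytes > B = 5, so hash it first: H(key) = 6a, then zero-pad to 5 bytes: K' = 6a 00 00 00 00.
K' ⊕ ipad = 5c 36 36 36 36; K' ⊕ opad = 36 5c 5c 5c 5c.
Inner hash: sum = 92+54+54+54+54+118 = 426; mod 256 = 170 → aa.
Outer hash (recomputed tag): sum = 54+92+92+92+92+170 = 592; mod 256 = 80 → 50.
Recomputed tag = 50; claimed = 63 → mismatch.

invalid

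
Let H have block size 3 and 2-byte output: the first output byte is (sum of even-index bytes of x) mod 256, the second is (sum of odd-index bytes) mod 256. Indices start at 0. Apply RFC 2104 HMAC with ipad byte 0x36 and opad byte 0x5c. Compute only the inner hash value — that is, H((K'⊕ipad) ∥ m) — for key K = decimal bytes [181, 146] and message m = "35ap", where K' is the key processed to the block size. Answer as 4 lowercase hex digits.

Key decimal bytes [181, 146] = b5 92 is 2 bytes ≤ B = 3; zero-pad to 3 bytes: K' = b5 92 00.
K' ⊕ ipad = 83 a4 36.
Inner input = 83 a4 36 ∥ 33 35 61 70.
Inner hash: even-index sum = 350 mod 256 = 94; odd-index sum = 312 mod 256 = 56 → 5e 38.

5e38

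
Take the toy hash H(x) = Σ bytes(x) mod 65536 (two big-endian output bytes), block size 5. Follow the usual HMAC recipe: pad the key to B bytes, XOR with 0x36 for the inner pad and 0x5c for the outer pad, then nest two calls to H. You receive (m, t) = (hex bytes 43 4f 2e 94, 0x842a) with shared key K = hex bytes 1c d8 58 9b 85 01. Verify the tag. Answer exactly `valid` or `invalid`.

Key hex bytes 1c d8 58 9b 85 01 is 6 bytes > B = 5, so hash it first: H(key) = 02 6d, then zero-pad to 5 bytes: K' = 02 6d 00 00 00.
K' ⊕ ipad = 34 5b 36 36 36; K' ⊕ opad = 5e 31 5c 5c 5c.
Inner hash: sum = 52+91+54+54+54+67+79+46+148 = 645 → 02 85.
Outer hash (recomputed tag): sum = 94+49+92+92+92+2+133 = 554 → 02 2a.
Recomputed tag = 022a; claimed = 842a → mismatch.

invalid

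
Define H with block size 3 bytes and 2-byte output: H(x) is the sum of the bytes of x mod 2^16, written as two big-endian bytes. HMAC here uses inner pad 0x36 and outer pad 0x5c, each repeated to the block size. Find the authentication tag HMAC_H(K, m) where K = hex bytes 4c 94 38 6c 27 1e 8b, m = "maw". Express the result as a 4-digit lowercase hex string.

00d5

Key hex bytes 4c 94 38 6c 27 1e 8b is 7 bytes > B = 3, so hash it first: H(key) = 02 54, then zero-pad to 3 bytes: K' = 02 54 00.
K' ⊕ ipad = 34 62 36.  K' ⊕ opad = 5e 08 5c.
Inner input = (K'⊕ipad) ∥ m = 34 62 36 ∥ 6d 61 77.
Inner hash: sum = 52+98+54+109+97+119 = 529 → 02 11.
Outer input = (K'⊕opad) ∥ inner = 5e 08 5c ∥ 02 11.
Outer hash (tag): sum = 94+8+92+2+17 = 213 → 00 d5.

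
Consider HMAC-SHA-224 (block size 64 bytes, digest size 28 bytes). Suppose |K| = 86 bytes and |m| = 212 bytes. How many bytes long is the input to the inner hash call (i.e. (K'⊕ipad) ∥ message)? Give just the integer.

276

Key is 86 > 64 bytes, so it is hashed to 28 bytes then zero-padded to 64: |K'| = 64.
Inner input = (K'⊕ipad) ∥ m → 64 + 212 = 276 bytes.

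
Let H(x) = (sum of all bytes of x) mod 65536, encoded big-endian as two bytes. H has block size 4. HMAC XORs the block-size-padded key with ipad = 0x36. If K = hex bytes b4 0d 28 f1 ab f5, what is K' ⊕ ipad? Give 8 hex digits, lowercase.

Key hex bytes b4 0d 28 f1 ab f5 is 6 bytes > B = 4, so hash it first: H(key) = 03 7a, then zero-pad to 4 bytes: K' = 03 7a 00 00.
XOR each byte with 0x36: 03⊕36=35, 7a⊕36=4c, 00⊕36=36, 00⊕36=36.

354c3636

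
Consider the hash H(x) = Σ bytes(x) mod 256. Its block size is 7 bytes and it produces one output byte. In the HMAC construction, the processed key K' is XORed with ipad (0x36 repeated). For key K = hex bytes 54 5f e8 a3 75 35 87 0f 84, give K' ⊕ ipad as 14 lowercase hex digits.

Key hex bytes 54 5f e8 a3 75 35 87 0f 84 is 9 bytes > B = 7, so hash it first: H(key) = 02, then zero-pad to 7 bytes: K' = 02 00 00 00 00 00 00.
XOR each byte with 0x36: 02⊕36=34, 00⊕36=36, 00⊕36=36, 00⊕36=36, 00⊕36=36, 00⊕36=36, 00⊕36=36.

34363636363636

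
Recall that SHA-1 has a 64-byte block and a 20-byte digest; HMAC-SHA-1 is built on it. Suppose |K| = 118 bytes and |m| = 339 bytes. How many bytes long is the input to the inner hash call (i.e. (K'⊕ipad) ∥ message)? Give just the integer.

Key is 118 > 64 bytes, so it is hashed to 20 bytes then zero-padded to 64: |K'| = 64.
Inner input = (K'⊕ipad) ∥ m → 64 + 339 = 403 bytes.

403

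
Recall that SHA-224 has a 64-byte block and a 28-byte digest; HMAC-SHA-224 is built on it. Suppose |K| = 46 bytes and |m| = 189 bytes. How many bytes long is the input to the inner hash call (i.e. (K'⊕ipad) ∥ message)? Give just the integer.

Key is 46 ≤ 64 bytes, zero-padded: |K'| = 64.
Inner input = (K'⊕ipad) ∥ m → 64 + 189 = 253 bytes.

253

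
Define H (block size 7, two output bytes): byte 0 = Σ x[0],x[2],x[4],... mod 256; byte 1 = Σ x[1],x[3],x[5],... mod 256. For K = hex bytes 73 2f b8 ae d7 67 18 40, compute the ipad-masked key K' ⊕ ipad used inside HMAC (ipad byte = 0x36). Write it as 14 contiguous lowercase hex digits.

Key hex bytes 73 2f b8 ae d7 67 18 40 is 8 bytes > B = 7, so hash it first: H(key) = 1a 84, then zero-pad to 7 bytes: K' = 1a 84 00 00 00 00 00.
XOR each byte with 0x36: 1a⊕36=2c, 84⊕36=b2, 00⊕36=36, 00⊕36=36, 00⊕36=36, 00⊕36=36, 00⊕36=36.

2cb23636363636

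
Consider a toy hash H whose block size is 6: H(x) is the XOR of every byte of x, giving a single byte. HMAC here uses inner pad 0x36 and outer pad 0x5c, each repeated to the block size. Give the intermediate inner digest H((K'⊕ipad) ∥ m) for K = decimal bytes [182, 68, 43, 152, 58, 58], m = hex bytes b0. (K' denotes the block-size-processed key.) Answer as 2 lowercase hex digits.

Key decimal bytes [182, 68, 43, 152, 58, 58] = b6 44 2b 98 3a 3a is exactly B = 6 bytes: K' = b6 44 2b 98 3a 3a.
K' ⊕ ipad = 80 72 1d ae 0c 0c.
Inner input = 80 72 1d ae 0c 0c ∥ b0.
Inner hash: XOR 80⊕72⊕1d⊕ae⊕0c⊕0c⊕b0 = f1.

f1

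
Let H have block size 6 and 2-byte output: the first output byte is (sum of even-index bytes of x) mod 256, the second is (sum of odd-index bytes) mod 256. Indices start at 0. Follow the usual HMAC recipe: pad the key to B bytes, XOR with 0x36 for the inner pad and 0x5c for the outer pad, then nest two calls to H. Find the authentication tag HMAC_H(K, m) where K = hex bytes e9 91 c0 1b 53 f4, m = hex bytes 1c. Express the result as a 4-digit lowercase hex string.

b652

Key hex bytes e9 91 c0 1b 53 f4 is exactly B = 6 bytes: K' = e9 91 c0 1b 53 f4.
K' ⊕ ipad = df a7 f6 2d 65 c2.  K' ⊕ opad = b5 cd 9c 47 0f a8.
Inner input = (K'⊕ipad) ∥ m = df a7 f6 2d 65 c2 ∥ 1c.
Inner hash: even-index sum = 598 mod 256 = 86; odd-index sum = 406 mod 256 = 150 → 56 96.
Outer input = (K'⊕opad) ∥ inner = b5 cd 9c 47 0f a8 ∥ 56 96.
Outer hash (tag): even-index sum = 438 mod 256 = 182; odd-index sum = 594 mod 256 = 82 → b6 52.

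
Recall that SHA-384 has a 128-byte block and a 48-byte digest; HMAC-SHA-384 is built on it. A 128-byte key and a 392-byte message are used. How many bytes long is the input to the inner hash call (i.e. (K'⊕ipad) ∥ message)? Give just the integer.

520

Key is 128 ≤ 128 bytes, zero-padded: |K'| = 128.
Inner input = (K'⊕ipad) ∥ m → 128 + 392 = 520 bytes.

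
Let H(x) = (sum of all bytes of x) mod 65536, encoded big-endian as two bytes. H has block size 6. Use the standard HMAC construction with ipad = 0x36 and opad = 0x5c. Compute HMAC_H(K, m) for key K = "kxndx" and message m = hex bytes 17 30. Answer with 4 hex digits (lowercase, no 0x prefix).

0167

Key "kxndx" = 6b 78 6e 64 78 is 5 bytes ≤ B = 6; zero-pad to 6 bytes: K' = 6b 78 6e 64 78 00.
K' ⊕ ipad = 5d 4e 58 52 4e 36.  K' ⊕ opad = 37 24 32 38 24 5c.
Inner input = (K'⊕ipad) ∥ m = 5d 4e 58 52 4e 36 ∥ 17 30.
Inner hash: sum = 93+78+88+82+78+54+23+48 = 544 → 02 20.
Outer input = (K'⊕opad) ∥ inner = 37 24 32 38 24 5c ∥ 02 20.
Outer hash (tag): sum = 55+36+50+56+36+92+2+32 = 359 → 01 67.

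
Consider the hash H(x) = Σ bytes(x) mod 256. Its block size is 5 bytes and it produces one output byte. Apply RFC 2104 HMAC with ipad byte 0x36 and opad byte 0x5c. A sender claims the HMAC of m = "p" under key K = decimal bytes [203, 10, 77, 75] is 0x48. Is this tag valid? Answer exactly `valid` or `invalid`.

Key decimal bytes [203, 10, 77, 75] = cb 0a 4d 4b is 4 bytes ≤ B = 5; zero-pad to 5 bytes: K' = cb 0a 4d 4b 00.
K' ⊕ ipad = fd 3c 7b 7d 36; K' ⊕ opad = 97 56 11 17 5c.
Inner hash: sum = 253+60+123+125+54+112 = 727; mod 256 = 215 → d7.
Outer hash (recomputed tag): sum = 151+86+17+23+92+215 = 584; mod 256 = 72 → 48.
Recomputed tag = 48; claimed = 48 → match.

valid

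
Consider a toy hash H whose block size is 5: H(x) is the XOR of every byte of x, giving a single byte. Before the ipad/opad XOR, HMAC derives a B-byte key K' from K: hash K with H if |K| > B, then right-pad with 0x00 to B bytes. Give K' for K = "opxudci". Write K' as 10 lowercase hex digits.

|K| = 7 > B = 5, so first hash the key.
H(K): XOR 6f⊕70⊕78⊕75⊕64⊕63⊕69 = 7c.
Zero-pad H(K) = 7c to 5 bytes: K' = 7c 00 00 00 00.

7c00000000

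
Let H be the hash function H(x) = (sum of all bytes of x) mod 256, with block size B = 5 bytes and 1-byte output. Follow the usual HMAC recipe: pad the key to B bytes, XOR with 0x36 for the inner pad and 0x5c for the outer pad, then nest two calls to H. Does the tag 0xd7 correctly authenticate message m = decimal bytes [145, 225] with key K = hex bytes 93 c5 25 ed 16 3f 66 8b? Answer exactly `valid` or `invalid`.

Key hex bytes 93 c5 25 ed 16 3f 66 8b is 8 bytes > B = 5, so hash it first: H(key) = b0, then zero-pad to 5 bytes: K' = b0 00 00 00 00.
K' ⊕ ipad = 86 36 36 36 36; K' ⊕ opad = ec 5c 5c 5c 5c.
Inner hash: sum = 134+54+54+54+54+145+225 = 720; mod 256 = 208 → d0.
Outer hash (recomputed tag): sum = 236+92+92+92+92+208 = 812; mod 256 = 44 → 2c.
Recomputed tag = 2c; claimed = d7 → mismatch.

invalid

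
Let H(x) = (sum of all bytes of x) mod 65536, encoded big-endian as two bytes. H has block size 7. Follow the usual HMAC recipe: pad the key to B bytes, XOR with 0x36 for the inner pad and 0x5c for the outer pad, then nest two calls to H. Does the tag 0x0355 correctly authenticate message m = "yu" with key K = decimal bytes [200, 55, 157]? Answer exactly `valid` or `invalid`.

Key decimal bytes [200, 55, 157] = c8 37 9d is 3 bytes ≤ B = 7; zero-pad to 7 bytes: K' = c8 37 9d 00 00 00 00.
K' ⊕ ipad = fe 01 ab 36 36 36 36; K' ⊕ opad = 94 6b c1 5c 5c 5c 5c.
Inner hash: sum = 254+1+171+54+54+54+54+121+117 = 880 → 03 70.
Outer hash (recomputed tag): sum = 148+107+193+92+92+92+92+3+112 = 931 → 03 a3.
Recomputed tag = 03a3; claimed = 0355 → mismatch.

invalid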